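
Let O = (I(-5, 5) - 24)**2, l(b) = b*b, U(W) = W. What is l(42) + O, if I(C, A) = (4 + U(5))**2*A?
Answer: 146925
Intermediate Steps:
l(b) = b**2
I(C, A) = 81*A (I(C, A) = (4 + 5)**2*A = 9**2*A = 81*A)
O = 145161 (O = (81*5 - 24)**2 = (405 - 24)**2 = 381**2 = 145161)
l(42) + O = 42**2 + 145161 = 1764 + 145161 = 146925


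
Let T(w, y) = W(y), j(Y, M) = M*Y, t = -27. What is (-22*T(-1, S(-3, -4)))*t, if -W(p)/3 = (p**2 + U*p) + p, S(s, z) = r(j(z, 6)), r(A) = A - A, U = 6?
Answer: 0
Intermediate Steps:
r(A) = 0
S(s, z) = 0
W(p) = -21*p - 3*p**2 (W(p) = -3*((p**2 + 6*p) + p) = -3*(p**2 + 7*p) = -21*p - 3*p**2)
T(w, y) = -3*y*(7 + y)
(-22*T(-1, S(-3, -4)))*t = -(-66)*0*(7 + 0)*(-27) = -(-66)*0*7*(-27) = -22*0*(-27) = 0*(-27) = 0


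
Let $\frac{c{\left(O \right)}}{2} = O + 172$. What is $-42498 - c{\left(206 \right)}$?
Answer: $-43254$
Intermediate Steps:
$c{\left(O \right)} = 344 + 2 O$ ($c{\left(O \right)} = 2 \left(O + 172\right) = 2 \left(172 + O\right) = 344 + 2 O$)
$-42498 - c{\left(206 \right)} = -42498 - \left(344 + 2 \cdot 206\right) = -42498 - \left(344 + 412\right) = -42498 - 756 = -43254$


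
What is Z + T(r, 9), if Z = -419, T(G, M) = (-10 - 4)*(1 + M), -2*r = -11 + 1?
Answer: -559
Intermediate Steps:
r = 5 (r = -(-11 + 1)/2 = -½*(-10) = 5)
T(G, M) = -14 - 14*M (T(G, M) = -14*(1 + M) = -14 - 14*M)
Z + T(r, 9) = -419 + (-14 - 14*9) = -419 + (-14 - 126) = -419 - 140 = -559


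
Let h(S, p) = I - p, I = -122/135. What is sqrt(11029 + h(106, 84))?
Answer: sqrt(22161795)/45 ≈ 104.61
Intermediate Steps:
I = -122/135 (I = -122*1/135 = -122/135 ≈ -0.90370)
h(S, p) = -122/135 - p
sqrt(11029 + h(106, 84)) = sqrt(11029 + (-122/135 - 1*84)) = sqrt(11029 + (-122/135 - 84)) = sqrt(11029 - 11462/135) = sqrt(1477453/135) = sqrt(22161795)/45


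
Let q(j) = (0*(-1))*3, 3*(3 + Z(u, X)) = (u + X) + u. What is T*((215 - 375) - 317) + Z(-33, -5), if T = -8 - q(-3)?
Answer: 11368/3 ≈ 3789.3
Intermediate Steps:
Z(u, X) = -3 + X/3 + 2*u/3 (Z(u, X) = -3 + ((u + X) + u)/3 = -3 + ((X + u) + u)/3 = -3 + (X + 2*u)/3 = -3 + (X/3 + 2*u/3) = -3 + X/3 + 2*u/3)
q(j) = 0 (q(j) = 0*3 = 0)
T = -8 (T = -8 - 1*0 = -8 + 0 = -8)
T*((215 - 375) - 317) + Z(-33, -5) = -8*((215 - 375) - 317) + (-3 + (⅓)*(-5) + (⅔)*(-33)) = -8*(-160 - 317) + (-3 - 5/3 - 22) = -8*(-477) - 80/3 = 3816 - 80/3 = 11368/3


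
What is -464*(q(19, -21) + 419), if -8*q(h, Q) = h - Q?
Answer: -192096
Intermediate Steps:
q(h, Q) = -h/8 + Q/8 (q(h, Q) = -(h - Q)/8 = -h/8 + Q/8)
-464*(q(19, -21) + 419) = -464*((-⅛*19 + (⅛)*(-21)) + 419) = -464*((-19/8 - 21/8) + 419) = -464*(-5 + 419) = -464*414 = -192096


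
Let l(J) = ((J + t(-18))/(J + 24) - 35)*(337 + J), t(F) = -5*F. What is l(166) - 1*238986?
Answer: -24311761/95 ≈ -2.5591e+5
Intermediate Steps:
l(J) = (-35 + (90 + J)/(24 + J))*(337 + J) (l(J) = ((J - 5*(-18))/(J + 24) - 35)*(337 + J) = ((J + 90)/(24 + J) - 35)*(337 + J) = ((90 + J)/(24 + J) - 35)*(337 + J) = (-35 + (90 + J)/(24 + J))*(337 + J))
l(166) - 1*238986 = 2*(-126375 - 6104*166 - 17*166²)/(24 + 166) - 1*238986 = 2*(-126375 - 1013264 - 17*27556)/190 - 238986 = 2*(1/190)*(-126375 - 1013264 - 468452) - 238986 = 2*(1/190)*(-1608091) - 238986 = -1608091/95 - 238986 = -24311761/95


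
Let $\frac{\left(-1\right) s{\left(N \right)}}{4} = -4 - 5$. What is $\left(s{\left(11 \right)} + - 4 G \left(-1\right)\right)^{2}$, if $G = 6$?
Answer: $3600$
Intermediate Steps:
$s{\left(N \right)} = 36$ ($s{\left(N \right)} = - 4 \left(-4 - 5\right) = \left(-4\right) \left(-9\right) = 36$)
$\left(s{\left(11 \right)} + - 4 G \left(-1\right)\right)^{2} = \left(36 + \left(-4\right) 6 \left(-1\right)\right)^{2} = \left(36 - -24\right)^{2} = \left(36 + 24\right)^{2} = 60^{2} = 3600$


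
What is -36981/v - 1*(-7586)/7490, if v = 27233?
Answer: -35199076/101987585 ≈ -0.34513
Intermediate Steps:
-36981/v - 1*(-7586)/7490 = -36981/27233 - 1*(-7586)/7490 = -36981*1/27233 + 7586*(1/7490) = -36981/27233 + 3793/3745 = -35199076/101987585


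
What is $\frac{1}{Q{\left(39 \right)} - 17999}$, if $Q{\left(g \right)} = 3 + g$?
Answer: $- \frac{1}{17957} \approx -5.5689 \cdot 10^{-5}$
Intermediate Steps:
$\frac{1}{Q{\left(39 \right)} - 17999} = \frac{1}{\left(3 + 39\right) - 17999} = \frac{1}{42 - 17999} = \frac{1}{-17957} = - \frac{1}{17957}$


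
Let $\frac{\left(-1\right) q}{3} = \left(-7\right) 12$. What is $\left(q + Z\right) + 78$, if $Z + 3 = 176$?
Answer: $503$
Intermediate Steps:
$Z = 173$ ($Z = -3 + 176 = 173$)
$q = 252$ ($q = - 3 \left(\left(-7\right) 12\right) = \left(-3\right) \left(-84\right) = 252$)
$\left(q + Z\right) + 78 = \left(252 + 173\right) + 78 = 425 + 78 = 503$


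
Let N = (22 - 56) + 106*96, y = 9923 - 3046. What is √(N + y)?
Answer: 3*√1891 ≈ 130.46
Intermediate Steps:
y = 6877
N = 10142 (N = -34 + 10176 = 10142)
√(N + y) = √(10142 + 6877) = √17019 = 3*√1891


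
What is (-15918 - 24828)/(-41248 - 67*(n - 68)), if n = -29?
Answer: 13582/11583 ≈ 1.1726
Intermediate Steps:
(-15918 - 24828)/(-41248 - 67*(n - 68)) = (-15918 - 24828)/(-41248 - 67*(-29 - 68)) = -40746/(-41248 - 67*(-97)) = -40746/(-41248 + 6499) = -40746/(-34749) = -40746*(-1/34749) = 13582/11583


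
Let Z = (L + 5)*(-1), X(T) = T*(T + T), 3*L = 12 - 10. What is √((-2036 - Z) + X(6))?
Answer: 5*I*√705/3 ≈ 44.253*I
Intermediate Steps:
L = ⅔ (L = (12 - 10)/3 = (⅓)*2 = ⅔ ≈ 0.66667)
X(T) = 2*T² (X(T) = T*(2*T) = 2*T²)
Z = -17/3 (Z = (⅔ + 5)*(-1) = (17/3)*(-1) = -17/3 ≈ -5.6667)
√((-2036 - Z) + X(6)) = √((-2036 - 1*(-17/3)) + 2*6²) = √((-2036 + 17/3) + 2*36) = √(-6091/3 + 72) = √(-5875/3) = 5*I*√705/3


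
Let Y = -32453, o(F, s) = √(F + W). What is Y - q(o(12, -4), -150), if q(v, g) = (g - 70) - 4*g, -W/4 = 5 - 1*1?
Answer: -32833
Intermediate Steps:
W = -16 (W = -4*(5 - 1*1) = -4*(5 - 1) = -4*4 = -16)
o(F, s) = √(-16 + F) (o(F, s) = √(F - 16) = √(-16 + F))
q(v, g) = -70 - 3*g (q(v, g) = (-70 + g) - 4*g = -70 - 3*g)
Y - q(o(12, -4), -150) = -32453 - (-70 - 3*(-150)) = -32453 - (-70 + 450) = -32453 - 1*380 = -32453 - 380 = -32833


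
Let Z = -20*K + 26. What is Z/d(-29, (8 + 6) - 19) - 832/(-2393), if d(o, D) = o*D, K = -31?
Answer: 1666518/346985 ≈ 4.8029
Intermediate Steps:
Z = 646 (Z = -20*(-31) + 26 = 620 + 26 = 646)
d(o, D) = D*o
Z/d(-29, (8 + 6) - 19) - 832/(-2393) = 646/((((8 + 6) - 19)*(-29))) - 832/(-2393) = 646/(((14 - 19)*(-29))) - 832*(-1/2393) = 646/((-5*(-29))) + 832/2393 = 646/145 + 832/2393 = 1666518/346985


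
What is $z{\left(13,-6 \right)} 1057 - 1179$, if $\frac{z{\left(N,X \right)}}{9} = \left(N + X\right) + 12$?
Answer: $179568$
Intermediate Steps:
$z{\left(N,X \right)} = 108 + 9 N + 9 X$ ($z{\left(N,X \right)} = 9 \left(\left(N + X\right) + 12\right) = 9 \left(12 + N + X\right) = 108 + 9 N + 9 X$)
$z{\left(13,-6 \right)} 1057 - 1179 = \left(108 + 9 \cdot 13 + 9 \left(-6\right)\right) 1057 - 1179 = \left(108 + 117 - 54\right) 1057 - 1179 = 171 \cdot 1057 - 1179 = 180747 - 1179 = 179568$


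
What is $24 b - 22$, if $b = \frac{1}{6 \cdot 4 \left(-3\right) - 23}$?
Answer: $- \frac{2114}{95} \approx -22.253$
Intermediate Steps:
$b = - \frac{1}{95}$ ($b = \frac{1}{24 \left(-3\right) - 23} = \frac{1}{-72 - 23} = \frac{1}{-95} = - \frac{1}{95} \approx -0.010526$)
$24 b - 22 = 24 \left(- \frac{1}{95}\right) - 22 = - \frac{24}{95} - 22 = - \frac{2114}{95}$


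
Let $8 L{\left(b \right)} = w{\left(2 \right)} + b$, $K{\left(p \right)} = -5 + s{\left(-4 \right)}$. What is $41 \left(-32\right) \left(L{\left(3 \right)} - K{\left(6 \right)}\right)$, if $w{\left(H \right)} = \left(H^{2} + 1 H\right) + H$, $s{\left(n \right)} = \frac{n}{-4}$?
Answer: $-7052$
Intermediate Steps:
$s{\left(n \right)} = - \frac{n}{4}$ ($s{\left(n \right)} = n \left(- \frac{1}{4}\right) = - \frac{n}{4}$)
$w{\left(H \right)} = H^{2} + 2 H$ ($w{\left(H \right)} = \left(H^{2} + H\right) + H = \left(H + H^{2}\right) + H = H^{2} + 2 H$)
$K{\left(p \right)} = -4$ ($K{\left(p \right)} = -5 - -1 = -5 + 1 = -4$)
$L{\left(b \right)} = 1 + \frac{b}{8}$ ($L{\left(b \right)} = \frac{2 \left(2 + 2\right) + b}{8} = \frac{2 \cdot 4 + b}{8} = \frac{8 + b}{8} = 1 + \frac{b}{8}$)
$41 \left(-32\right) \left(L{\left(3 \right)} - K{\left(6 \right)}\right) = 41 \left(-32\right) \left(\left(1 + \frac{1}{8} \cdot 3\right) - -4\right) = - 1312 \left(\left(1 + \frac{3}{8}\right) + 4\right) = - 1312 \left(\frac{11}{8} + 4\right) = \left(-1312\right) \frac{43}{8} = -7052$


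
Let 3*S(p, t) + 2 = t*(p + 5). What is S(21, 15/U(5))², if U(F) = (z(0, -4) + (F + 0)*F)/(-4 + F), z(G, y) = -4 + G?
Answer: 13456/441 ≈ 30.512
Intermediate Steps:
U(F) = (-4 + F²)/(-4 + F) (U(F) = ((-4 + 0) + (F + 0)*F)/(-4 + F) = (-4 + F*F)/(-4 + F) = (-4 + F²)/(-4 + F))
S(p, t) = -⅔ + t*(5 + p)/3 (S(p, t) = -⅔ + (t*(p + 5))/3 = -⅔ + (t*(5 + p))/3 = -⅔ + t*(5 + p)/3)
S(21, 15/U(5))² = (-⅔ + 5*(15/(((-4 + 5²)/(-4 + 5))))/3 + (⅓)*21*(15/(((-4 + 5²)/(-4 + 5)))))² = (-⅔ + 5*(15/(((-4 + 25)/1)))/3 + (⅓)*21*(15/(((-4 + 25)/1))))² = (-⅔ + 5*(15/((1*21)))/3 + (⅓)*21*(15/((1*21))))² = (-⅔ + 5*(15/21)/3 + (⅓)*21*(15/21))² = (-⅔ + 5*(15*(1/21))/3 + (⅓)*21*(15*(1/21)))² = (-⅔ + (5/3)*(5/7) + (⅓)*21*(5/7))² = (-⅔ + 25/21 + 5)² = (116/21)² = 13456/441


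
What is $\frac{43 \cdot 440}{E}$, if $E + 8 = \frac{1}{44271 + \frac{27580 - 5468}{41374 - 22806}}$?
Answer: $- \frac{1944138884600}{822043719} \approx -2365.0$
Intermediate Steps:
$E = - \frac{822043719}{102755755}$ ($E = -8 + \frac{1}{44271 + \frac{27580 - 5468}{41374 - 22806}} = -8 + \frac{1}{44271 + \frac{22112}{18568}} = -8 + \frac{1}{44271 + 22112 \cdot \frac{1}{18568}} = -8 + \frac{1}{44271 + \frac{2764}{2321}} = -8 + \frac{1}{\frac{102755755}{2321}} = -8 + \frac{2321}{102755755} = - \frac{822043719}{102755755} \approx -8.0$)
$\frac{43 \cdot 440}{E} = \frac{43 \cdot 440}{- \frac{822043719}{102755755}} = 18920 \left(- \frac{102755755}{822043719}\right) = - \frac{1944138884600}{822043719}$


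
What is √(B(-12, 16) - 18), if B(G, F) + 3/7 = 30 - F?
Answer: I*√217/7 ≈ 2.1044*I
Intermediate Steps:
B(G, F) = 207/7 - F (B(G, F) = -3/7 + (30 - F) = 207/7 - F)
√(B(-12, 16) - 18) = √((207/7 - 1*16) - 18) = √((207/7 - 16) - 18) = √(95/7 - 18) = √(-31/7) = I*√217/7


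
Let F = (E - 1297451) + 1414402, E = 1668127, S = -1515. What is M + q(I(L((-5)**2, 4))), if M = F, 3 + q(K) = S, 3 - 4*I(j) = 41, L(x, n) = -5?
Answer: 1783560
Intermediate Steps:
I(j) = -19/2 (I(j) = 3/4 - 1/4*41 = 3/4 - 41/4 = -19/2)
q(K) = -1518 (q(K) = -3 - 1515 = -1518)
F = 1785078 (F = (1668127 - 1297451) + 1414402 = 370676 + 1414402 = 1785078)
M = 1785078
M + q(I(L((-5)**2, 4))) = 1785078 - 1518 = 1783560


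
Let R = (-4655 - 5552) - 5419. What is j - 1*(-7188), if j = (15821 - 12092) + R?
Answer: -4709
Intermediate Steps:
R = -15626 (R = -10207 - 5419 = -15626)
j = -11897 (j = (15821 - 12092) - 15626 = 3729 - 15626 = -11897)
j - 1*(-7188) = -11897 - 1*(-7188) = -11897 + 7188 = -4709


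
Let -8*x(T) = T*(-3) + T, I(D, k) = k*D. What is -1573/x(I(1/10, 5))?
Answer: -12584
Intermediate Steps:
I(D, k) = D*k
x(T) = T/4 (x(T) = -(T*(-3) + T)/8 = -(-3*T + T)/8 = -(-1)*T/4 = T/4)
-1573/x(I(1/10, 5)) = -1573/((5/10)/4) = -1573/(((⅒)*5)/4) = -1573/((¼)*(½)) = -1573/⅛ = -1573*8 = -12584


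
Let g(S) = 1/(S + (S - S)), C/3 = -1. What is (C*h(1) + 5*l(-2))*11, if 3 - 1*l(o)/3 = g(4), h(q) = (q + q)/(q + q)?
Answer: 1683/4 ≈ 420.75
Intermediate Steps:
C = -3 (C = 3*(-1) = -3)
h(q) = 1 (h(q) = (2*q)/((2*q)) = (2*q)*(1/(2*q)) = 1)
g(S) = 1/S (g(S) = 1/(S + 0) = 1/S)
l(o) = 33/4 (l(o) = 9 - 3/4 = 33/4)
(C*h(1) + 5*l(-2))*11 = (-3*1 + 5*(33/4))*11 = (-3 + 165/4)*11 = (153/4)*11 = 1683/4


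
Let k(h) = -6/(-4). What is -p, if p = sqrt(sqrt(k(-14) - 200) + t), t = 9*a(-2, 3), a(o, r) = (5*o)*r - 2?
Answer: -sqrt(-1152 + 2*I*sqrt(794))/2 ≈ -0.41498 - 16.976*I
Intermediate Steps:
k(h) = 3/2 (k(h) = -6*(-1/4) = 3/2)
a(o, r) = -2 + 5*o*r (a(o, r) = 5*o*r - 2 = -2 + 5*o*r)
t = -288 (t = 9*(-2 + 5*(-2)*3) = 9*(-2 - 30) = 9*(-32) = -288)
p = sqrt(-288 + I*sqrt(794)/2) (p = sqrt(sqrt(3/2 - 200) - 288) = sqrt(sqrt(-397/2) - 288) = sqrt(I*sqrt(794)/2 - 288) = sqrt(-288 + I*sqrt(794)/2) ≈ 0.415 + 16.976*I)
-p = -sqrt(-1152 + 2*I*sqrt(794))/2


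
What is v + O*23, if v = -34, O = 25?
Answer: 541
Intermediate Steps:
v + O*23 = -34 + 25*23 = -34 + 575 = 541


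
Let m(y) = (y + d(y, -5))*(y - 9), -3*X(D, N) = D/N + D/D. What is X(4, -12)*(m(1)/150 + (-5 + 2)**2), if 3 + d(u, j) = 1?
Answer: -1358/675 ≈ -2.0119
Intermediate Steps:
X(D, N) = -1/3 - D/(3*N) (X(D, N) = -(D/N + D/D)/3 = -(D/N + 1)/3 = -(1 + D/N)/3 = -1/3 - D/(3*N))
d(u, j) = -2 (d(u, j) = -3 + 1 = -2)
m(y) = (-9 + y)*(-2 + y) (m(y) = (y - 2)*(y - 9) = (-2 + y)*(-9 + y) = (-9 + y)*(-2 + y))
X(4, -12)*(m(1)/150 + (-5 + 2)**2) = ((1/3)*(-1*4 - 1*(-12))/(-12))*((18 + 1**2 - 11*1)/150 + (-5 + 2)**2) = ((1/3)*(-1/12)*(-4 + 12))*((18 + 1 - 11)*(1/150) + (-3)**2) = ((1/3)*(-1/12)*8)*(8*(1/150) + 9) = -2*(4/75 + 9)/9 = -2/9*679/75 = -1358/675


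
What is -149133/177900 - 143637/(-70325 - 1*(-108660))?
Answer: -2084669057/454653100 ≈ -4.5852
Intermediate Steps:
-149133/177900 - 143637/(-70325 - 1*(-108660)) = -149133*1/177900 - 143637/(-70325 + 108660) = -49711/59300 - 143637/38335 = -2084669057/454653100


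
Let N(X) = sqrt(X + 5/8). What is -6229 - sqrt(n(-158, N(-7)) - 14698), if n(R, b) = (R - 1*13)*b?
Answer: -6229 - sqrt(-58792 - 171*I*sqrt(102))/2 ≈ -6230.8 + 121.25*I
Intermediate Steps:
N(X) = sqrt(5/8 + X) (N(X) = sqrt(X + 5*(1/8)) = sqrt(X + 5/8) = sqrt(5/8 + X))
n(R, b) = b*(-13 + R) (n(R, b) = (R - 13)*b = (-13 + R)*b = b*(-13 + R))
-6229 - sqrt(n(-158, N(-7)) - 14698) = -6229 - sqrt((sqrt(10 + 16*(-7))/4)*(-13 - 158) - 14698) = -6229 - sqrt((sqrt(10 - 112)/4)*(-171) - 14698) = -6229 - sqrt((sqrt(-102)/4)*(-171) - 14698) = -6229 - sqrt(((I*sqrt(102))/4)*(-171) - 14698) = -6229 - sqrt((I*sqrt(102)/4)*(-171) - 14698) = -6229 - sqrt(-171*I*sqrt(102)/4 - 14698) = -6229 - sqrt(-14698 - 171*I*sqrt(102)/4)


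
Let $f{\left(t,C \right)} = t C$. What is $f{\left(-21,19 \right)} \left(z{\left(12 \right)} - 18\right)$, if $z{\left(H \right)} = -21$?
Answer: $15561$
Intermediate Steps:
$f{\left(t,C \right)} = C t$
$f{\left(-21,19 \right)} \left(z{\left(12 \right)} - 18\right) = 19 \left(-21\right) \left(-21 - 18\right) = \left(-399\right) \left(-39\right) = 15561$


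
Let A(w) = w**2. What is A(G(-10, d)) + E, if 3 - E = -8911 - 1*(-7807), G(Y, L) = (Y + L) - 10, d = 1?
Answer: 1468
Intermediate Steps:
G(Y, L) = -10 + L + Y (G(Y, L) = (L + Y) - 10 = -10 + L + Y)
E = 1107 (E = 3 - (-8911 - 1*(-7807)) = 3 - (-8911 + 7807) = 3 - 1*(-1104) = 3 + 1104 = 1107)
A(G(-10, d)) + E = (-10 + 1 - 10)**2 + 1107 = (-19)**2 + 1107 = 361 + 1107 = 1468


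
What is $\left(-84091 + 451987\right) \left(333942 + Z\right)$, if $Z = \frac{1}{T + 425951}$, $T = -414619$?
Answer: $\frac{348050838540630}{2833} \approx 1.2286 \cdot 10^{11}$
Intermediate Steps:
$Z = \frac{1}{11332}$ ($Z = \frac{1}{-414619 + 425951} = \frac{1}{11332} \approx 8.8246 \cdot 10^{-5}$)
$\left(-84091 + 451987\right) \left(333942 + Z\right) = \left(-84091 + 451987\right) \left(333942 + \frac{1}{11332}\right) = 367896 \cdot \frac{3784230745}{11332} = \frac{348050838540630}{2833}$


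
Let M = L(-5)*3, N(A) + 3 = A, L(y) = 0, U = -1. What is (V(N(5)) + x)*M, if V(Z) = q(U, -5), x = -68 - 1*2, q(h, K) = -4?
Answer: 0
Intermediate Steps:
N(A) = -3 + A
x = -70 (x = -68 - 2 = -70)
V(Z) = -4
M = 0 (M = 0*3 = 0)
(V(N(5)) + x)*M = (-4 - 70)*0 = -74*0 = 0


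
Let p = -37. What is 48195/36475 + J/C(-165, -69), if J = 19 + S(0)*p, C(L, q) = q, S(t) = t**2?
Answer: 526486/503355 ≈ 1.0460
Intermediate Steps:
J = 19 (J = 19 + 0**2*(-37) = 19 + 0*(-37) = 19 + 0 = 19)
48195/36475 + J/C(-165, -69) = 48195/36475 + 19/(-69) = 48195*(1/36475) + 19*(-1/69) = 9639/7295 - 19/69 = 526486/503355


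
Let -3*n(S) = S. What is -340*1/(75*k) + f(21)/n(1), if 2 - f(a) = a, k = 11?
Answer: 9337/165 ≈ 56.588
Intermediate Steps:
n(S) = -S/3
f(a) = 2 - a
-340*1/(75*k) + f(21)/n(1) = -340/(-5*(-15)*11) + (2 - 1*21)/((-⅓*1)) = -340/(75*11) + (2 - 21)/(-⅓) = -340/825 - 19*(-3) = -340*1/825 + 57 = -68/165 + 57 = 9337/165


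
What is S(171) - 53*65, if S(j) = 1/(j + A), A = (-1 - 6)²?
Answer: -757899/220 ≈ -3445.0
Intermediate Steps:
A = 49 (A = (-7)² = 49)
S(j) = 1/(49 + j) (S(j) = 1/(j + 49) = 1/(49 + j))
S(171) - 53*65 = 1/(49 + 171) - 53*65 = 1/220 - 1*3445 = 1/220 - 3445 = -757899/220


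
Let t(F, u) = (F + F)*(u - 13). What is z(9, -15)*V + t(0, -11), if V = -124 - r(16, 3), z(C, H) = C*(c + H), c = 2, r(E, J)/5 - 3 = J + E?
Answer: 27378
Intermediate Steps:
r(E, J) = 15 + 5*E + 5*J (r(E, J) = 15 + 5*(J + E) = 15 + 5*(E + J) = 15 + (5*E + 5*J) = 15 + 5*E + 5*J)
t(F, u) = 2*F*(-13 + u) (t(F, u) = (2*F)*(-13 + u) = 2*F*(-13 + u))
z(C, H) = C*(2 + H)
V = -234 (V = -124 - (15 + 5*16 + 5*3) = -124 - (15 + 80 + 15) = -124 - 1*110 = -124 - 110 = -234)
z(9, -15)*V + t(0, -11) = (9*(2 - 15))*(-234) + 2*0*(-13 - 11) = (9*(-13))*(-234) + 2*0*(-24) = -117*(-234) + 0 = 27378 + 0 = 27378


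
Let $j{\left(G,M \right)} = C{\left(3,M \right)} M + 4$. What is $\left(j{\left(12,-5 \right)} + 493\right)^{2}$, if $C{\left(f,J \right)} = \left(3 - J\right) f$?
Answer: $142129$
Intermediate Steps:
$C{\left(f,J \right)} = f \left(3 - J\right)$
$j{\left(G,M \right)} = 4 + M \left(9 - 3 M\right)$ ($j{\left(G,M \right)} = 3 \left(3 - M\right) M + 4 = \left(9 - 3 M\right) M + 4 = M \left(9 - 3 M\right) + 4 = 4 + M \left(9 - 3 M\right)$)
$\left(j{\left(12,-5 \right)} + 493\right)^{2} = \left(\left(4 - - 15 \left(-3 - 5\right)\right) + 493\right)^{2} = \left(\left(4 - \left(-15\right) \left(-8\right)\right) + 493\right)^{2} = \left(\left(4 - 120\right) + 493\right)^{2} = \left(-116 + 493\right)^{2} = 377^{2} = 142129$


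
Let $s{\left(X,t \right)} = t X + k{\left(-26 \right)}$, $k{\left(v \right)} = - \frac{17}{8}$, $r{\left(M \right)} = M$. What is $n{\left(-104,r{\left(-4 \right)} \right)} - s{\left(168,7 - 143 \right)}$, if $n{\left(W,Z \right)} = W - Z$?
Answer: $\frac{182001}{8} \approx 22750.0$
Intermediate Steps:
$k{\left(v \right)} = - \frac{17}{8}$ ($k{\left(v \right)} = \left(-17\right) \frac{1}{8} = - \frac{17}{8}$)
$s{\left(X,t \right)} = - \frac{17}{8} + X t$ ($s{\left(X,t \right)} = t X - \frac{17}{8} = X t - \frac{17}{8} = - \frac{17}{8} + X t$)
$n{\left(-104,r{\left(-4 \right)} \right)} - s{\left(168,7 - 143 \right)} = \left(-104 - -4\right) - \left(- \frac{17}{8} + 168 \left(7 - 143\right)\right) = \left(-104 + 4\right) - \left(- \frac{17}{8} + 168 \left(7 - 143\right)\right) = -100 - \left(- \frac{17}{8} + 168 \left(-136\right)\right) = -100 - \left(- \frac{17}{8} - 22848\right) = -100 - - \frac{182801}{8} = -100 + \frac{182801}{8} = \frac{182001}{8}$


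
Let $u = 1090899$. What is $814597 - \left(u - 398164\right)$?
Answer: $121862$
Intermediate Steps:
$814597 - \left(u - 398164\right) = 814597 - \left(1090899 - 398164\right) = 814597 - 692735 = 121862$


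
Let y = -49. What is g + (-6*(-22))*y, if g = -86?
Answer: -6554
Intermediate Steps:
g + (-6*(-22))*y = -86 - 6*(-22)*(-49) = -86 + 132*(-49) = -86 - 6468 = -6554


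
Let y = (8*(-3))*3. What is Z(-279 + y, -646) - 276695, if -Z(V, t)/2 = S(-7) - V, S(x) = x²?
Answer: -277495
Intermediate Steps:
y = -72 (y = -24*3 = -72)
Z(V, t) = -98 + 2*V (Z(V, t) = -2*((-7)² - V) = -2*(49 - V) = -98 + 2*V)
Z(-279 + y, -646) - 276695 = (-98 + 2*(-279 - 72)) - 276695 = (-98 + 2*(-351)) - 276695 = (-98 - 702) - 276695 = -800 - 276695 = -277495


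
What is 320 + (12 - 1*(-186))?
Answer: 518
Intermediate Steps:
320 + (12 - 1*(-186)) = 320 + (12 + 186) = 320 + 198 = 518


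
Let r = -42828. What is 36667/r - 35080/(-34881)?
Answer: 24824957/165987052 ≈ 0.14956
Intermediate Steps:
36667/r - 35080/(-34881) = 36667/(-42828) - 35080/(-34881) = 36667*(-1/42828) - 35080*(-1/34881) = -36667/42828 + 35080/34881 = 24824957/165987052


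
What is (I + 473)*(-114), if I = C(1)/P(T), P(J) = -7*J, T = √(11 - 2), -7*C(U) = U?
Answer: -2642216/49 ≈ -53923.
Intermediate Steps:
C(U) = -U/7
T = 3 (T = √9 = 3)
I = 1/147 (I = (-⅐*1)/((-7*3)) = -⅐/(-21) = -⅐*(-1/21) = 1/147 ≈ 0.0068027)
(I + 473)*(-114) = (1/147 + 473)*(-114) = (69532/147)*(-114) = -2642216/49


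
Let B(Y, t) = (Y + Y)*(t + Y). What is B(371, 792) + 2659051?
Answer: 3521997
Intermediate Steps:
B(Y, t) = 2*Y*(Y + t) (B(Y, t) = (2*Y)*(Y + t) = 2*Y*(Y + t))
B(371, 792) + 2659051 = 2*371*(371 + 792) + 2659051 = 2*371*1163 + 2659051 = 862946 + 2659051 = 3521997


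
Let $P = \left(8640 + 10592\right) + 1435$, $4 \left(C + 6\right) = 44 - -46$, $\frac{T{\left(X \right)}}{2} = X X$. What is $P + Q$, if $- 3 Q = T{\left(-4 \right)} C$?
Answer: $20491$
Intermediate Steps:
$T{\left(X \right)} = 2 X^{2}$ ($T{\left(X \right)} = 2 X X = 2 X^{2}$)
$C = \frac{33}{2}$ ($C = -6 + \frac{44 - -46}{4} = -6 + \frac{44 + 46}{4} = -6 + \frac{1}{4} \cdot 90 = -6 + \frac{45}{2} = \frac{33}{2} \approx 16.5$)
$P = 20667$ ($P = 19232 + 1435 = 20667$)
$Q = -176$ ($Q = - \frac{2 \left(-4\right)^{2} \cdot \frac{33}{2}}{3} = - \frac{2 \cdot 16 \cdot \frac{33}{2}}{3} = - \frac{32 \cdot \frac{33}{2}}{3} = \left(- \frac{1}{3}\right) 528 = -176$)
$P + Q = 20667 - 176 = 20491$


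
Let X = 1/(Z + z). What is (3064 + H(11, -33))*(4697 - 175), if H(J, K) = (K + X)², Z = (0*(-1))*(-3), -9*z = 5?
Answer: 483293272/25 ≈ 1.9332e+7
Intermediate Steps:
z = -5/9 (z = -⅑*5 = -5/9 ≈ -0.55556)
Z = 0 (Z = 0*(-3) = 0)
X = -9/5 (X = 1/(0 - 5/9) = 1/(-5/9) = -9/5 ≈ -1.8000)
H(J, K) = (-9/5 + K)² (H(J, K) = (K - 9/5)² = (-9/5 + K)²)
(3064 + H(11, -33))*(4697 - 175) = (3064 + (-9 + 5*(-33))²/25)*(4697 - 175) = (3064 + (-9 - 165)²/25)*4522 = (3064 + (1/25)*(-174)²)*4522 = (3064 + (1/25)*30276)*4522 = (3064 + 30276/25)*4522 = (106876/25)*4522 = 483293272/25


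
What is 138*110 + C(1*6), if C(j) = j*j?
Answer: 15216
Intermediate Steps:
C(j) = j**2
138*110 + C(1*6) = 138*110 + (1*6)**2 = 15180 + 6**2 = 15180 + 36 = 15216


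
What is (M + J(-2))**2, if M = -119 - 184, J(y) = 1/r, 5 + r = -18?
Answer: 48580900/529 ≈ 91835.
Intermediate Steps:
r = -23 (r = -5 - 18 = -23)
J(y) = -1/23 (J(y) = 1/(-23) = -1/23)
M = -303
(M + J(-2))**2 = (-303 - 1/23)**2 = (-6970/23)**2 = 48580900/529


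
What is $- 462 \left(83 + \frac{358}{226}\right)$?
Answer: $- \frac{4415796}{113} \approx -39078.0$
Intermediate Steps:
$- 462 \left(83 + \frac{358}{226}\right) = - 462 \left(83 + 358 \cdot \frac{1}{226}\right) = - 462 \left(83 + \frac{179}{113}\right) = \left(-462\right) \frac{9558}{113} = - \frac{4415796}{113}$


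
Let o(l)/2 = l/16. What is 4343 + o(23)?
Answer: 34767/8 ≈ 4345.9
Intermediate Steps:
o(l) = l/8 (o(l) = 2*(l/16) = l/8)
4343 + o(23) = 4343 + (⅛)*23 = 4343 + 23/8 = 34767/8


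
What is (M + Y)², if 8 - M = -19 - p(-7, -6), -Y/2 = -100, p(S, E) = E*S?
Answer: 72361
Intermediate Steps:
Y = 200 (Y = -2*(-100) = 200)
M = 69 (M = 8 - (-19 - (-6)*(-7)) = 8 - (-19 - 1*42) = 8 - (-19 - 42) = 8 - 1*(-61) = 8 + 61 = 69)
(M + Y)² = (69 + 200)² = 269² = 72361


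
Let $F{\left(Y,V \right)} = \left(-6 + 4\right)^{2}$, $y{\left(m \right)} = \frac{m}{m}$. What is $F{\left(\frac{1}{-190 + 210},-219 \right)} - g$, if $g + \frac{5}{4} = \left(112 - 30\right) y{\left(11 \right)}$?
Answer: $- \frac{307}{4} \approx -76.75$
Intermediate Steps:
$y{\left(m \right)} = 1$
$F{\left(Y,V \right)} = 4$ ($F{\left(Y,V \right)} = \left(-2\right)^{2} = 4$)
$g = \frac{323}{4}$ ($g = - \frac{5}{4} + \left(112 - 30\right) 1 = - \frac{5}{4} + 82 \cdot 1 = - \frac{5}{4} + 82 = \frac{323}{4} \approx 80.75$)
$F{\left(\frac{1}{-190 + 210},-219 \right)} - g = 4 - \frac{323}{4} = - \frac{307}{4}$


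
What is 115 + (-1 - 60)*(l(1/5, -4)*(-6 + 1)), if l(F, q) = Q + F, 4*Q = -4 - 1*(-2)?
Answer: 47/2 ≈ 23.500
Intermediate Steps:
Q = -½ (Q = (-4 - 1*(-2))/4 = (-4 + 2)/4 = (¼)*(-2) = -½ ≈ -0.50000)
l(F, q) = -½ + F
115 + (-1 - 60)*(l(1/5, -4)*(-6 + 1)) = 115 + (-1 - 60)*((-½ + 1/5)*(-6 + 1)) = 115 - 61*(-½ + ⅕)*(-5) = 115 - (-183)*(-5)/10 = 115 - 61*3/2 = 115 - 183/2 = 47/2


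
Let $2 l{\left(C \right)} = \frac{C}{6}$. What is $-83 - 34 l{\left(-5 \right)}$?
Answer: $- \frac{413}{6} \approx -68.833$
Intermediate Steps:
$l{\left(C \right)} = \frac{C}{12}$ ($l{\left(C \right)} = \frac{C \frac{1}{6}}{2} = \frac{\frac{1}{6} C}{2} = \frac{C}{12}$)
$-83 - 34 l{\left(-5 \right)} = -83 - 34 \cdot \frac{1}{12} \left(-5\right) = -83 - - \frac{85}{6} = -83 + \frac{85}{6} = - \frac{413}{6}$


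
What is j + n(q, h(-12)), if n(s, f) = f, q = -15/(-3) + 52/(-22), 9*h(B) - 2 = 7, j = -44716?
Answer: -44715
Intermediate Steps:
h(B) = 1 (h(B) = 2/9 + (1/9)*7 = 2/9 + 7/9 = 1)
q = 29/11 (q = -15*(-1/3) + 52*(-1/22) = 5 - 26/11 = 29/11 ≈ 2.6364)
j + n(q, h(-12)) = -44716 + 1 = -44715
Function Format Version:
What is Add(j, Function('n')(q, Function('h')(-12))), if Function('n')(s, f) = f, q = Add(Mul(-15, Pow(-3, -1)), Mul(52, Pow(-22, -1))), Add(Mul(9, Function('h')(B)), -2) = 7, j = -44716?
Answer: -44715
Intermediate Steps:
Function('h')(B) = 1 (Function('h')(B) = Add(Rational(2, 9), Mul(Rational(1, 9), 7)) = Add(Rational(2, 9), Rational(7, 9)) = 1)
q = Rational(29, 11) (q = Add(Mul(-15, Rational(-1, 3)), Mul(52, Rational(-1, 22))) = Add(5, Rational(-26, 11)) = Rational(29, 11) ≈ 2.6364)
Add(j, Function('n')(q, Function('h')(-12))) = Add(-44716, 1) = -44715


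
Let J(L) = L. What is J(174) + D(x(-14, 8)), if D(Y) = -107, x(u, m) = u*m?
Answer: 67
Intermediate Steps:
x(u, m) = m*u
J(174) + D(x(-14, 8)) = 174 - 107 = 67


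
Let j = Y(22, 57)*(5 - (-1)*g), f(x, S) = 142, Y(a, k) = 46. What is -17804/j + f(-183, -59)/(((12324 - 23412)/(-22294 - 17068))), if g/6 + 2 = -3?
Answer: 828153169/1593900 ≈ 519.58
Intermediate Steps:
g = -30 (g = -12 + 6*(-3) = -12 - 18 = -30)
j = -1150 (j = 46*(5 - (-1)*(-30)) = 46*(5 - 1*30) = 46*(5 - 30) = 46*(-25) = -1150)
-17804/j + f(-183, -59)/(((12324 - 23412)/(-22294 - 17068))) = -17804/(-1150) + 142/(((12324 - 23412)/(-22294 - 17068))) = -17804*(-1/1150) + 142/((-11088/(-39362))) = 8902/575 + 142/((-11088*(-1/39362))) = 8902/575 + 142/(5544/19681) = 8902/575 + 142*(19681/5544) = 8902/575 + 1397351/2772 = 828153169/1593900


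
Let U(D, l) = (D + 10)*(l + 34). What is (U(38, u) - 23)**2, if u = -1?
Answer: 2436721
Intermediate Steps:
U(D, l) = (10 + D)*(34 + l)
(U(38, u) - 23)**2 = ((340 + 10*(-1) + 34*38 + 38*(-1)) - 23)**2 = ((340 - 10 + 1292 - 38) - 23)**2 = (1584 - 23)**2 = 1561**2 = 2436721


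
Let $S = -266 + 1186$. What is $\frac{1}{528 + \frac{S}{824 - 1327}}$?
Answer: $\frac{503}{264664} \approx 0.0019005$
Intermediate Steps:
$S = 920$
$\frac{1}{528 + \frac{S}{824 - 1327}} = \frac{1}{528 + \frac{920}{824 - 1327}} = \frac{1}{528 + \frac{920}{-503}} = \frac{1}{528 + 920 \left(- \frac{1}{503}\right)} = \frac{1}{528 - \frac{920}{503}} = \frac{1}{\frac{264664}{503}} = \frac{503}{264664}$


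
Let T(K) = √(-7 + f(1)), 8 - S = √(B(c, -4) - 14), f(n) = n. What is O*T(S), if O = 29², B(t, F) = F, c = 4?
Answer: 841*I*√6 ≈ 2060.0*I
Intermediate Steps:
S = 8 - 3*I*√2 (S = 8 - √(-4 - 14) = 8 - √(-18) = 8 - 3*I*√2 ≈ 8.0 - 4.2426*I)
O = 841
T(K) = I*√6 (T(K) = √(-7 + 1) = √(-6) = I*√6)
O*T(S) = 841*(I*√6) = 841*I*√6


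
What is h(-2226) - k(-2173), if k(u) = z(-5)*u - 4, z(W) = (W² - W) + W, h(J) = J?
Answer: 52103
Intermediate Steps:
z(W) = W²
k(u) = -4 + 25*u (k(u) = (-5)²*u - 4 = 25*u - 4 = -4 + 25*u)
h(-2226) - k(-2173) = -2226 - (-4 + 25*(-2173)) = -2226 - (-4 - 54325) = -2226 - 1*(-54329) = -2226 + 54329 = 52103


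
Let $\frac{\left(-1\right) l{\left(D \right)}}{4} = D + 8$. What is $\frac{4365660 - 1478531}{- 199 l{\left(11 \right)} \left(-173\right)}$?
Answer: $- \frac{2887129}{2616452} \approx -1.1035$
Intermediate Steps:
$l{\left(D \right)} = -32 - 4 D$ ($l{\left(D \right)} = - 4 \left(D + 8\right) = - 4 \left(8 + D\right) = -32 - 4 D$)
$\frac{4365660 - 1478531}{- 199 l{\left(11 \right)} \left(-173\right)} = \frac{4365660 - 1478531}{- 199 \left(-32 - 44\right) \left(-173\right)} = \frac{2887129}{- 199 \left(-32 - 44\right) \left(-173\right)} = \frac{2887129}{\left(-199\right) \left(-76\right) \left(-173\right)} = \frac{2887129}{15124 \left(-173\right)} = \frac{2887129}{-2616452} = 2887129 \left(- \frac{1}{2616452}\right) = - \frac{2887129}{2616452}$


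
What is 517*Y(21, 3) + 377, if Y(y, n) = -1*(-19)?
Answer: 10200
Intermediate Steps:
Y(y, n) = 19
517*Y(21, 3) + 377 = 517*19 + 377 = 9823 + 377 = 10200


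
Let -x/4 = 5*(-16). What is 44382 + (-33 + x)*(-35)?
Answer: 34337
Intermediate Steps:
x = 320 (x = -20*(-16) = -4*(-80) = 320)
44382 + (-33 + x)*(-35) = 44382 + (-33 + 320)*(-35) = 44382 + 287*(-35) = 44382 - 10045 = 34337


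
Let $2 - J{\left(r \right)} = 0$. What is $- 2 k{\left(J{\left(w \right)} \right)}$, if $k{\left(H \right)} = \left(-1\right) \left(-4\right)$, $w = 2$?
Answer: $-8$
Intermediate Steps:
$J{\left(r \right)} = 2$ ($J{\left(r \right)} = 2 - 0 = 2 + 0 = 2$)
$k{\left(H \right)} = 4$
$- 2 k{\left(J{\left(w \right)} \right)} = \left(-2\right) 4 = -8$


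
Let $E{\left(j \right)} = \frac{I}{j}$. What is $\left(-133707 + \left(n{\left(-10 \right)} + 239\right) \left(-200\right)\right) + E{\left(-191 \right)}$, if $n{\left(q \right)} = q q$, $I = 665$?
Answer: $- \frac{38488502}{191} \approx -2.0151 \cdot 10^{5}$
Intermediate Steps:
$n{\left(q \right)} = q^{2}$
$E{\left(j \right)} = \frac{665}{j}$
$\left(-133707 + \left(n{\left(-10 \right)} + 239\right) \left(-200\right)\right) + E{\left(-191 \right)} = \left(-133707 + \left(\left(-10\right)^{2} + 239\right) \left(-200\right)\right) + \frac{665}{-191} = \left(-133707 + \left(100 + 239\right) \left(-200\right)\right) + 665 \left(- \frac{1}{191}\right) = \left(-133707 + 339 \left(-200\right)\right) - \frac{665}{191} = \left(-133707 - 67800\right) - \frac{665}{191} = -201507 - \frac{665}{191} = - \frac{38488502}{191}$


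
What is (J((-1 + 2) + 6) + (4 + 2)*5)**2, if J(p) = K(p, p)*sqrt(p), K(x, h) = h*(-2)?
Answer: 2272 - 840*sqrt(7) ≈ 49.569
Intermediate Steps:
K(x, h) = -2*h
J(p) = -2*p**(3/2) (J(p) = (-2*p)*sqrt(p) = -2*p**(3/2))
(J((-1 + 2) + 6) + (4 + 2)*5)**2 = (-2*((-1 + 2) + 6)**(3/2) + (4 + 2)*5)**2 = (-2*(1 + 6)**(3/2) + 6*5)**2 = (-14*sqrt(7) + 30)**2 = (30 - 14*sqrt(7))**2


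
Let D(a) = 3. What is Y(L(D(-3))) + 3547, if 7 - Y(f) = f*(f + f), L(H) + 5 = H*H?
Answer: 3522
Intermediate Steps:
L(H) = -5 + H² (L(H) = -5 + H*H = -5 + H²)
Y(f) = 7 - 2*f² (Y(f) = 7 - f*(f + f) = 7 - f*2*f = 7 - 2*f²)
Y(L(D(-3))) + 3547 = (7 - 2*(-5 + 3²)²) + 3547 = (7 - 2*(-5 + 9)²) + 3547 = (7 - 2*4²) + 3547 = (7 - 2*16) + 3547 = (7 - 32) + 3547 = -25 + 3547 = 3522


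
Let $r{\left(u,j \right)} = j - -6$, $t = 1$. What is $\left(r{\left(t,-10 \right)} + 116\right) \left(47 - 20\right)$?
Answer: $3024$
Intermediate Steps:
$r{\left(u,j \right)} = 6 + j$ ($r{\left(u,j \right)} = j + 6 = 6 + j$)
$\left(r{\left(t,-10 \right)} + 116\right) \left(47 - 20\right) = \left(\left(6 - 10\right) + 116\right) \left(47 - 20\right) = \left(-4 + 116\right) 27 = 112 \cdot 27 = 3024$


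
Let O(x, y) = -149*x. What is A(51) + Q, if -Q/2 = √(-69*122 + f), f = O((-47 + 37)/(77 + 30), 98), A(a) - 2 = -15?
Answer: -13 - 4*I*√24054563/107 ≈ -13.0 - 183.35*I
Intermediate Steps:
A(a) = -13 (A(a) = 2 - 15 = -13)
f = 1490/107 (f = -149*(-47 + 37)/(77 + 30) = -(-1490)/107 = -149*(-10/107) = 1490/107 ≈ 13.925)
Q = -4*I*√24054563/107 (Q = -2*√(-69*122 + 1490/107) = -2*√(-8418 + 1490/107) = -4*I*√24054563/107 ≈ -183.35*I)
A(51) + Q = -13 - 4*I*√24054563/107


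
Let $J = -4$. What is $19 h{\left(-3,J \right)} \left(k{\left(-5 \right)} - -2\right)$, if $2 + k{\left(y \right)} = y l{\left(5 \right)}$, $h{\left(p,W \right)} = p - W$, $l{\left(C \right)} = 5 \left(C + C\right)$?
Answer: $-4750$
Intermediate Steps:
$l{\left(C \right)} = 10 C$ ($l{\left(C \right)} = 5 \cdot 2 C = 10 C$)
$k{\left(y \right)} = -2 + 50 y$ ($k{\left(y \right)} = -2 + y 10 \cdot 5 = -2 + y 50 = -2 + 50 y$)
$19 h{\left(-3,J \right)} \left(k{\left(-5 \right)} - -2\right) = 19 \left(-3 - -4\right) \left(\left(-2 + 50 \left(-5\right)\right) - -2\right) = 19 \left(-3 + 4\right) \left(\left(-2 - 250\right) + 2\right) = 19 \cdot 1 \left(-252 + 2\right) = 19 \cdot 1 \left(-250\right) = 19 \left(-250\right) = -4750$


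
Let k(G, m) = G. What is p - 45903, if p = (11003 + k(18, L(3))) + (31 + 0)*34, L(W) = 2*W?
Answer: -33828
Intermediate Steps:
p = 12075 (p = (11003 + 18) + (31 + 0)*34 = 11021 + 31*34 = 11021 + 1054 = 12075)
p - 45903 = 12075 - 45903 = -33828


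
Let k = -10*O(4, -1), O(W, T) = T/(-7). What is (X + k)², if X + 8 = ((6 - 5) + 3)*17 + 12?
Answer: 244036/49 ≈ 4980.3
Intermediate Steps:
O(W, T) = -T/7 (O(W, T) = T*(-⅐) = -T/7)
k = -10/7 (k = -(-10)*(-1)/7 = -10*⅐ = -10/7 ≈ -1.4286)
X = 72 (X = -8 + (((6 - 5) + 3)*17 + 12) = -8 + ((1 + 3)*17 + 12) = -8 + (4*17 + 12) = -8 + (68 + 12) = -8 + 80 = 72)
(X + k)² = (72 - 10/7)² = (494/7)² = 244036/49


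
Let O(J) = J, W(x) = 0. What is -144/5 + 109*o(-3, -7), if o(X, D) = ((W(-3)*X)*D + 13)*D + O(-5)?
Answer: -52464/5 ≈ -10493.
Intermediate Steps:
o(X, D) = -5 + 13*D (o(X, D) = ((0*X)*D + 13)*D - 5 = (0*D + 13)*D - 5 = (0 + 13)*D - 5 = 13*D - 5 = -5 + 13*D)
-144/5 + 109*o(-3, -7) = -144/5 + 109*(-5 + 13*(-7)) = -144*1/5 + 109*(-5 - 91) = -144/5 + 109*(-96) = -144/5 - 10464 = -52464/5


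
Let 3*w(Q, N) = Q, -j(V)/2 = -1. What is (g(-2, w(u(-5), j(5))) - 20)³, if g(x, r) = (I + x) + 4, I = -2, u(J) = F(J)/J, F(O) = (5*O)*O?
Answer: -8000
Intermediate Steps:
F(O) = 5*O²
j(V) = 2 (j(V) = -2*(-1) = 2)
u(J) = 5*J (u(J) = (5*J²)/J = 5*J)
w(Q, N) = Q/3
g(x, r) = 2 + x (g(x, r) = (-2 + x) + 4 = 2 + x)
(g(-2, w(u(-5), j(5))) - 20)³ = ((2 - 2) - 20)³ = (0 - 20)³ = (-20)³ = -8000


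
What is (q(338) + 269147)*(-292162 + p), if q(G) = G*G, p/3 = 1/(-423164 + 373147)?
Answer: -5602518277032987/50017 ≈ -1.1201e+11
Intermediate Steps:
p = -3/50017 (p = 3/(-423164 + 373147) = 3/(-50017) = 3*(-1/50017) = -3/50017 ≈ -5.9980e-5)
q(G) = G**2
(q(338) + 269147)*(-292162 + p) = (338**2 + 269147)*(-292162 - 3/50017) = (114244 + 269147)*(-14613066757/50017) = 383391*(-14613066757/50017) = -5602518277032987/50017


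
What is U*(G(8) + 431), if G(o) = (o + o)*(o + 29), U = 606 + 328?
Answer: 955482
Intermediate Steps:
U = 934
G(o) = 2*o*(29 + o) (G(o) = (2*o)*(29 + o) = 2*o*(29 + o))
U*(G(8) + 431) = 934*(2*8*(29 + 8) + 431) = 934*(2*8*37 + 431) = 934*(592 + 431) = 934*1023 = 955482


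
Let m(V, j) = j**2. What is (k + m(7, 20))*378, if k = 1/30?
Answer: 756063/5 ≈ 1.5121e+5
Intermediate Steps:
k = 1/30 ≈ 0.033333
(k + m(7, 20))*378 = (1/30 + 20**2)*378 = (1/30 + 400)*378 = (12001/30)*378 = 756063/5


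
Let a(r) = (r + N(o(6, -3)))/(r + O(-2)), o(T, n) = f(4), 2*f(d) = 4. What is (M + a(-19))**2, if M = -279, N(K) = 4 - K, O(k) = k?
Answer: 34128964/441 ≈ 77390.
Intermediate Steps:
f(d) = 2 (f(d) = (1/2)*4 = 2)
o(T, n) = 2
a(r) = (2 + r)/(-2 + r) (a(r) = (r + (4 - 1*2))/(r - 2) = (r + (4 - 2))/(-2 + r) = (r + 2)/(-2 + r) = (2 + r)/(-2 + r))
(M + a(-19))**2 = (-279 + (2 - 19)/(-2 - 19))**2 = (-279 - 17/(-21))**2 = (-279 - 1/21*(-17))**2 = (-279 + 17/21)**2 = (-5842/21)**2 = 34128964/441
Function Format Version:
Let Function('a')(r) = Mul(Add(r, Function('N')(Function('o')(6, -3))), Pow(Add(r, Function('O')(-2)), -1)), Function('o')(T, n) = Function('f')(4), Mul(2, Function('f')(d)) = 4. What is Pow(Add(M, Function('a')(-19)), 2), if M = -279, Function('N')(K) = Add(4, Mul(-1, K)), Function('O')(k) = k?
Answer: Rational(34128964, 441) ≈ 77390.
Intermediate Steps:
Function('f')(d) = 2 (Function('f')(d) = Mul(Rational(1, 2), 4) = 2)
Function('o')(T, n) = 2
Function('a')(r) = Mul(Pow(Add(-2, r), -1), Add(2, r)) (Function('a')(r) = Mul(Add(r, Add(4, Mul(-1, 2))), Pow(Add(r, -2), -1)) = Mul(Add(r, Add(4, -2)), Pow(Add(-2, r), -1)) = Mul(Add(r, 2), Pow(Add(-2, r), -1)) = Mul(Add(2, r), Pow(Add(-2, r), -1)) = Mul(Pow(Add(-2, r), -1), Add(2, r)))
Pow(Add(M, Function('a')(-19)), 2) = Pow(Add(-279, Mul(Pow(Add(-2, -19), -1), Add(2, -19))), 2) = Pow(Add(-279, Mul(Pow(-21, -1), -17)), 2) = Pow(Add(-279, Mul(Rational(-1, 21), -17)), 2) = Pow(Add(-279, Rational(17, 21)), 2) = Pow(Rational(-5842, 21), 2) = Rational(34128964, 441)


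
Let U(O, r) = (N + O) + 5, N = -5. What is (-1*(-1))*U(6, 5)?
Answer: 6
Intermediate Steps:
U(O, r) = O (U(O, r) = (-5 + O) + 5 = O)
(-1*(-1))*U(6, 5) = -1*(-1)*6 = 1*6 = 6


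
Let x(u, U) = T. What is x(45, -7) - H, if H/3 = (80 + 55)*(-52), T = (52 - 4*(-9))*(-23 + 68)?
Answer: 25020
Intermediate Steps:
T = 3960 (T = (52 + 36)*45 = 88*45 = 3960)
H = -21060 (H = 3*((80 + 55)*(-52)) = 3*(135*(-52)) = 3*(-7020) = -21060)
x(u, U) = 3960
x(45, -7) - H = 3960 - 1*(-21060) = 3960 + 21060 = 25020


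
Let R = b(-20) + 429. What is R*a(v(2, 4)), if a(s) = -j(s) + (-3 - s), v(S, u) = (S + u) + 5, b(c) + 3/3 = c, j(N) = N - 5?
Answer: -8160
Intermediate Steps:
j(N) = -5 + N
b(c) = -1 + c
v(S, u) = 5 + S + u
a(s) = 2 - 2*s (a(s) = -(-5 + s) + (-3 - s) = (5 - s) + (-3 - s) = 2 - 2*s)
R = 408 (R = (-1 - 20) + 429 = -21 + 429 = 408)
R*a(v(2, 4)) = 408*(2 - 2*(5 + 2 + 4)) = 408*(2 - 2*11) = 408*(2 - 22) = 408*(-20) = -8160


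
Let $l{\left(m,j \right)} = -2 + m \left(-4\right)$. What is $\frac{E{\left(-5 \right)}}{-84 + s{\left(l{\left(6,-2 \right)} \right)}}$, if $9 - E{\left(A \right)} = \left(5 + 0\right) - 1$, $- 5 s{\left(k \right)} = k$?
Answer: $- \frac{25}{394} \approx -0.063452$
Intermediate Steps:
$l{\left(m,j \right)} = -2 - 4 m$
$s{\left(k \right)} = - \frac{k}{5}$
$E{\left(A \right)} = 5$ ($E{\left(A \right)} = 9 - \left(\left(5 + 0\right) - 1\right) = 9 - \left(5 - 1\right) = 9 - 4 = 5$)
$\frac{E{\left(-5 \right)}}{-84 + s{\left(l{\left(6,-2 \right)} \right)}} = \frac{5}{-84 - \frac{-2 - 24}{5}} = \frac{5}{-84 - - \frac{26}{5}} = \frac{5}{-84 + \frac{26}{5}} = \frac{5}{- \frac{394}{5}} = 5 \left(- \frac{5}{394}\right) = - \frac{25}{394}$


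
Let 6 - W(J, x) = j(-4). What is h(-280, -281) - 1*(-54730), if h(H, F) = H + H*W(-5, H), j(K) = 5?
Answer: 54170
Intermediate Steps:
W(J, x) = 1 (W(J, x) = 6 - 1*5 = 6 - 5 = 1)
h(H, F) = 2*H (h(H, F) = H + H*1 = H + H = 2*H)
h(-280, -281) - 1*(-54730) = 2*(-280) - 1*(-54730) = -560 + 54730 = 54170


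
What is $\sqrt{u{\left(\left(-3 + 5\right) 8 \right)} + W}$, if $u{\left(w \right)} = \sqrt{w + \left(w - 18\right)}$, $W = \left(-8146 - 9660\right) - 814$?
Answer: $\sqrt{-18620 + \sqrt{14}} \approx 136.44 i$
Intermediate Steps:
$W = -18620$ ($W = -17806 - 814 = -18620$)
$u{\left(w \right)} = \sqrt{-18 + 2 w}$ ($u{\left(w \right)} = \sqrt{w + \left(-18 + w\right)} = \sqrt{-18 + 2 w}$)
$\sqrt{u{\left(\left(-3 + 5\right) 8 \right)} + W} = \sqrt{\sqrt{-18 + 2 \left(-3 + 5\right) 8} - 18620} = \sqrt{\sqrt{-18 + 2 \cdot 2 \cdot 8} - 18620} = \sqrt{\sqrt{-18 + 2 \cdot 16} - 18620} = \sqrt{\sqrt{-18 + 32} - 18620} = \sqrt{\sqrt{14} - 18620} = \sqrt{-18620 + \sqrt{14}}$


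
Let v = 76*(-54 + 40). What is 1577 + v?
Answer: 513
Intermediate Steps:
v = -1064 (v = 76*(-14) = -1064)
1577 + v = 1577 - 1064 = 513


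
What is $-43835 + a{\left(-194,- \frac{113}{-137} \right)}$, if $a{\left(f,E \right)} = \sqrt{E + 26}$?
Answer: $-43835 + \frac{35 \sqrt{411}}{137} \approx -43830.0$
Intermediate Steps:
$a{\left(f,E \right)} = \sqrt{26 + E}$
$-43835 + a{\left(-194,- \frac{113}{-137} \right)} = -43835 + \sqrt{26 - \frac{113}{-137}} = -43835 + \sqrt{26 - - \frac{113}{137}} = -43835 + \sqrt{26 + \frac{113}{137}} = -43835 + \sqrt{\frac{3675}{137}} = -43835 + \frac{35 \sqrt{411}}{137}$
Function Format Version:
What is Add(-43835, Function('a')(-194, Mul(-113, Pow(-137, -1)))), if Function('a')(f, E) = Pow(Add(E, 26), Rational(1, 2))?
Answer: Add(-43835, Mul(Rational(35, 137), Pow(411, Rational(1, 2)))) ≈ -43830.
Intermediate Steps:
Function('a')(f, E) = Pow(Add(26, E), Rational(1, 2))
Add(-43835, Function('a')(-194, Mul(-113, Pow(-137, -1)))) = Add(-43835, Pow(Add(26, Mul(-113, Pow(-137, -1))), Rational(1, 2))) = Add(-43835, Pow(Add(26, Mul(-113, Rational(-1, 137))), Rational(1, 2))) = Add(-43835, Pow(Add(26, Rational(113, 137)), Rational(1, 2))) = Add(-43835, Pow(Rational(3675, 137), Rational(1, 2))) = Add(-43835, Mul(Rational(35, 137), Pow(411, Rational(1, 2))))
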